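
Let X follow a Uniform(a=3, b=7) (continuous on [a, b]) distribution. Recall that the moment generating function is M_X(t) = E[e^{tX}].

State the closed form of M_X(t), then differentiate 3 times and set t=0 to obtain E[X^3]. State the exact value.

E[X^3] = d^3M/dt^3 |_{t=0} = 145

M_X(t) = (e^(7*t) - e^(3*t))/(4*t)
dM/dt = (7*t*e^(7*t) - 3*t*e^(3*t) - e^(7*t) + e^(3*t))/(4*t^2)
d^2M/dt^2 = (49*t^2*e^(7*t) - 9*t^2*e^(3*t) - 14*t*e^(7*t) + 6*t*e^(3*t) + 2*e^(7*t) - 2*e^(3*t))/(4*t^3)
d^3M/dt^3 = (343*t^3*e^(7*t) - 27*t^3*e^(3*t) - 147*t^2*e^(7*t) + 27*t^2*e^(3*t) + 42*t*e^(7*t) - 18*t*e^(3*t) - 6*e^(7*t) + 6*e^(3*t))/(4*t^4)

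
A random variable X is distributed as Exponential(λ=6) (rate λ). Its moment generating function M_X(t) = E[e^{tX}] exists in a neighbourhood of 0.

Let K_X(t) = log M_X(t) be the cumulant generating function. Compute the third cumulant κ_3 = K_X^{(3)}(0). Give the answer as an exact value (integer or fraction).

κ_3 = K^(3)(0) = 1/108

M_X(t) = 6/(6 - t)
K_X(t) = log M_X(t) = -log(6 - t) + log(6)
K^(3)(t) = -2/(t^3 - 18*t^2 + 108*t - 216)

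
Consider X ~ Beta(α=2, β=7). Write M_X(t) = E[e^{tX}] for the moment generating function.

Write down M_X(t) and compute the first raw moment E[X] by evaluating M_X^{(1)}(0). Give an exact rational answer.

M_X(t) = ₁F₁(2; 9; t)
D[M](t) = 2*₁F₁(3; 10; t)/9

E[X] = D[M](0) = 2/9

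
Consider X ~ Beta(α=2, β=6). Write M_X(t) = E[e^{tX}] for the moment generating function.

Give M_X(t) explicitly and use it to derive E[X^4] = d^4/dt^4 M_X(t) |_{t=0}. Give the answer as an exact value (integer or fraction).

E[X^4] = M^(4)(0) = 1/66

M_X(t) = ₁F₁(2; 8; t)
M^(4)(t) = ₁F₁(6; 12; t)/66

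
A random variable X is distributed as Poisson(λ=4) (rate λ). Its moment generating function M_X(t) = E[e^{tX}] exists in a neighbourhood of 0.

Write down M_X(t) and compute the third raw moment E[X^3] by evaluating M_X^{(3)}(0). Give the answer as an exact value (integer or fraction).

E[X^3] = M^(3)(0) = 116

M_X(t) = e^(4*e^(t) - 4)
M^(3)(t) = (64*e^(3*t)*e^(4*e^(t)) + 48*e^(2*t)*e^(4*e^(t)) + 4*e^(t)*e^(4*e^(t)))*e^(-4)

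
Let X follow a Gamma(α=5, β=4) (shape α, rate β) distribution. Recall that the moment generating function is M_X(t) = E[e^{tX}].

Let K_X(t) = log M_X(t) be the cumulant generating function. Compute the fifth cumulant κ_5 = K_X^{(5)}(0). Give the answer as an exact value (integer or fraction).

κ_5 = D^5[K](0) = 15/128

M_X(t) = 1024/(4 - t)^5
K_X(t) = log M_X(t) = -5*log(4 - t) + 10*log(2)
D^5[K](t) = -120/(t^5 - 20*t^4 + 160*t^3 - 640*t^2 + 1280*t - 1024)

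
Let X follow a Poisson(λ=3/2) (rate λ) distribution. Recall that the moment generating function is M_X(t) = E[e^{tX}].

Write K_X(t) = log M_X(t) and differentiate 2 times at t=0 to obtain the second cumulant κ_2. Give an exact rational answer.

κ_2 = D^2[K](0) = 3/2

M_X(t) = e^(3*e^(t)/2 - 3/2)
K_X(t) = log M_X(t) = 3*e^(t)/2 - 3/2
D^2[K](t) = 3*e^(t)/2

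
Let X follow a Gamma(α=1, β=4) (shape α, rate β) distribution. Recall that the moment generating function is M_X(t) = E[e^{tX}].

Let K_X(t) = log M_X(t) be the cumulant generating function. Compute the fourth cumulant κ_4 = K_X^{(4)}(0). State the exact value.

M_X(t) = 4/(4 - t)
K_X(t) = log M_X(t) = -log(4 - t) + 2*log(2)
dK/dt = -1/(t - 4)
d^2K/dt^2 = 1/(t^2 - 8*t + 16)
d^3K/dt^3 = -2/(t^3 - 12*t^2 + 48*t - 64)
d^4K/dt^4 = 6/(t^4 - 16*t^3 + 96*t^2 - 256*t + 256)

κ_4 = d^4K/dt^4 |_{t=0} = 3/128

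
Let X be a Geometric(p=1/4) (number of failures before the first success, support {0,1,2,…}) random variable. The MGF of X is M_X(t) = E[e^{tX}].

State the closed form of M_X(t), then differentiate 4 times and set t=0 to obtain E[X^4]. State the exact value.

E[X^4] = D^4[M](0) = 3045

M_X(t) = 1/(4*(1 - 3*e^(t)/4))
D^4[M](t) = (-81*e^(4*t) - 1188*e^(3*t) - 1584*e^(2*t) - 192*e^(t))/(243*e^(5*t) - 1620*e^(4*t) + 4320*e^(3*t) - 5760*e^(2*t) + 3840*e^(t) - 1024)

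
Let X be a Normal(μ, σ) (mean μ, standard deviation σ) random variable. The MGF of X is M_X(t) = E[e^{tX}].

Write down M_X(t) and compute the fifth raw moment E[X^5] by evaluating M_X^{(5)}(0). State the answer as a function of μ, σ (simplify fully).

M_X(t) = e^(μ*t + σ^2*t^2/2)

E[X^5] = D^5[M](0) = μ*(μ^4 + 10*μ^2*σ^2 + 15*σ^4)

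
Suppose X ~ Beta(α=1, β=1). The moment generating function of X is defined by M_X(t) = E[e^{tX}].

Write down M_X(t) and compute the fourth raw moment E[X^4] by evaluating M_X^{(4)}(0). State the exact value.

E[X^4] = d^4M/dt^4 |_{t=0} = 1/5

M_X(t) = ₁F₁(1; 2; t)
dM/dt = ₁F₁(2; 3; t)/2
d^2M/dt^2 = ₁F₁(3; 4; t)/3
d^3M/dt^3 = ₁F₁(4; 5; t)/4
d^4M/dt^4 = ₁F₁(5; 6; t)/5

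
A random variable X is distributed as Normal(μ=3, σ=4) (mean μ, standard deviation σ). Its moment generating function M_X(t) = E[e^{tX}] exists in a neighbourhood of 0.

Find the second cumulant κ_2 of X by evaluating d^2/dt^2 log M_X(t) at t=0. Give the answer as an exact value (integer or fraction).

κ_2 = d^2K/dt^2 |_{t=0} = 16

M_X(t) = e^(8*t^2 + 3*t)
K_X(t) = log M_X(t) = 8*t^2 + 3*t
dK/dt = 16*t + 3
d^2K/dt^2 = 16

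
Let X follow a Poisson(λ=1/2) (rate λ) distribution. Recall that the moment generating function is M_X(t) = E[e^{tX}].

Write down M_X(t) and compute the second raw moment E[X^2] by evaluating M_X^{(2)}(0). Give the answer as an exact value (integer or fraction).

M_X(t) = e^(e^(t)/2 - 1/2)
M^(2)(t) = (e^(2*t)*e^(e^(t)/2) + 2*e^(t)*e^(e^(t)/2))*e^(-1/2)/4

E[X^2] = M^(2)(0) = 3/4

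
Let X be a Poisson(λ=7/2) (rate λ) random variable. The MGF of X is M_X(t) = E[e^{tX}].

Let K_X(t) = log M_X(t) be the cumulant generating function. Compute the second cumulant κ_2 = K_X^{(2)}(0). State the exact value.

M_X(t) = e^(7*e^(t)/2 - 7/2)
K_X(t) = log M_X(t) = 7*e^(t)/2 - 7/2
dK/dt = 7*e^(t)/2
d^2K/dt^2 = 7*e^(t)/2

κ_2 = d^2K/dt^2 |_{t=0} = 7/2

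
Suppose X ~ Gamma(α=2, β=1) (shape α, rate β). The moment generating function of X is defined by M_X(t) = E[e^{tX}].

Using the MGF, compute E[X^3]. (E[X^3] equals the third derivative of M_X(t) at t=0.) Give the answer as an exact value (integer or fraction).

E[X^3] = d^3M/dt^3 |_{t=0} = 24

M_X(t) = (1 - t)^(-2)
dM/dt = -2/(t^3 - 3*t^2 + 3*t - 1)
d^2M/dt^2 = 6/(t^4 - 4*t^3 + 6*t^2 - 4*t + 1)
d^3M/dt^3 = -24/(t^5 - 5*t^4 + 10*t^3 - 10*t^2 + 5*t - 1)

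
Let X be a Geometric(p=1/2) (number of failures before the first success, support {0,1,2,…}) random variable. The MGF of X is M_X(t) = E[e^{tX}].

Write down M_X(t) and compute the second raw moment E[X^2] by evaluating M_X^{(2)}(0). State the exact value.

M_X(t) = 1/(2*(1 - e^(t)/2))
M^(2)(t) = (-e^(2*t) - 2*e^(t))/(e^(3*t) - 6*e^(2*t) + 12*e^(t) - 8)

E[X^2] = M^(2)(0) = 3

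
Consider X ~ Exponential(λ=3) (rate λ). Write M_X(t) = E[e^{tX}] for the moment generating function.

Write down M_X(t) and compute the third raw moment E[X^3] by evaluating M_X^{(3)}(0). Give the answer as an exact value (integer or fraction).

M_X(t) = 3/(3 - t)
M^(3)(t) = 18/(t^4 - 12*t^3 + 54*t^2 - 108*t + 81)

E[X^3] = M^(3)(0) = 2/9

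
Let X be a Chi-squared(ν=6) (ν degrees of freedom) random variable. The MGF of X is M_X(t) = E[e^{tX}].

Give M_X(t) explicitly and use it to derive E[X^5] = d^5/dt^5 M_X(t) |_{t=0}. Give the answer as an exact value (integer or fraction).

E[X^5] = D^5[M](0) = 80640

M_X(t) = (1 - 2*t)^(-3)
D^5[M](t) = 80640/(256*t^8 - 1024*t^7 + 1792*t^6 - 1792*t^5 + 1120*t^4 - 448*t^3 + 112*t^2 - 16*t + 1)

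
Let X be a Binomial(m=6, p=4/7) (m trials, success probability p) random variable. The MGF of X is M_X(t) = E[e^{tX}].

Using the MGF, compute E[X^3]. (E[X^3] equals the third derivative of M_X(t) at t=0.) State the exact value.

E[X^3] = d^3M/dt^3 |_{t=0} = 18936/343

M_X(t) = (4*e^(t)/7 + 3/7)^6
dM/dt = 24576*e^(6*t)/117649 + 92160*e^(5*t)/117649 + 138240*e^(4*t)/117649 + 103680*e^(3*t)/117649 + 38880*e^(2*t)/117649 + 5832*e^(t)/117649
d^2M/dt^2 = 147456*e^(6*t)/117649 + 460800*e^(5*t)/117649 + 552960*e^(4*t)/117649 + 311040*e^(3*t)/117649 + 77760*e^(2*t)/117649 + 5832*e^(t)/117649
d^3M/dt^3 = 884736*e^(6*t)/117649 + 2304000*e^(5*t)/117649 + 2211840*e^(4*t)/117649 + 933120*e^(3*t)/117649 + 155520*e^(2*t)/117649 + 5832*e^(t)/117649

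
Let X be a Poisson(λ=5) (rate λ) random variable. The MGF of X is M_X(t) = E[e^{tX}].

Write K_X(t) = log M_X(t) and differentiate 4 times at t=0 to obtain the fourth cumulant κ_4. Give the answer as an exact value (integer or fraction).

κ_4 = D^4[K](0) = 5

M_X(t) = e^(5*e^(t) - 5)
K_X(t) = log M_X(t) = 5*e^(t) - 5
D^4[K](t) = 5*e^(t)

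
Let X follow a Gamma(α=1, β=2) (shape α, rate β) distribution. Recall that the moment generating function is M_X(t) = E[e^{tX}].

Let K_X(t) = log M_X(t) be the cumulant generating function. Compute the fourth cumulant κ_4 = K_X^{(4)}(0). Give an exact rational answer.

M_X(t) = 2/(2 - t)
K_X(t) = log M_X(t) = -log(2 - t) + log(2)
D^4[K](t) = 6/(t^4 - 8*t^3 + 24*t^2 - 32*t + 16)

κ_4 = D^4[K](0) = 3/8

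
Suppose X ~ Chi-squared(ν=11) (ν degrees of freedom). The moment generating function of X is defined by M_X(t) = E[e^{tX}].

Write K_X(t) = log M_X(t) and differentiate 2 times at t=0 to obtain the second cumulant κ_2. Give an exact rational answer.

M_X(t) = (1 - 2*t)^(-11/2)
K_X(t) = log M_X(t) = -11*log(1 - 2*t)/2
K^(2)(t) = 22/(4*t^2 - 4*t + 1)

κ_2 = K^(2)(0) = 22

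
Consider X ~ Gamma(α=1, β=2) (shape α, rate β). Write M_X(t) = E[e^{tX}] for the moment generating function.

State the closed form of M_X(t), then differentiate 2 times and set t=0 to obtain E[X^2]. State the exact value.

E[X^2] = D^2[M](0) = 1/2

M_X(t) = 2/(2 - t)
D^2[M](t) = -4/(t^3 - 6*t^2 + 12*t - 8)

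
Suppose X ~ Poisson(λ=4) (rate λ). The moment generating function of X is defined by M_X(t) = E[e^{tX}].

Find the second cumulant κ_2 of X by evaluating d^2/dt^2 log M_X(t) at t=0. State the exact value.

M_X(t) = e^(4*e^(t) - 4)
K_X(t) = log M_X(t) = 4*e^(t) - 4
D^2[K](t) = 4*e^(t)

κ_2 = D^2[K](0) = 4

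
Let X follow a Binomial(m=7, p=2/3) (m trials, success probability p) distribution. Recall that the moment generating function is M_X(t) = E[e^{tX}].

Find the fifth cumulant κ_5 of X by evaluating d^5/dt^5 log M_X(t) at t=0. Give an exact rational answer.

κ_5 = d^5K/dt^5 |_{t=0} = 70/81

M_X(t) = (2*e^(t)/3 + 1/3)^7
K_X(t) = log M_X(t) = 7*log(2*e^(t)/3 + 1/3)
dK/dt = 14*e^(t)/(2*e^(t) + 1)
d^2K/dt^2 = 14*e^(t)/(4*e^(2*t) + 4*e^(t) + 1)
d^3K/dt^3 = (-28*e^(2*t) + 14*e^(t))/(8*e^(3*t) + 12*e^(2*t) + 6*e^(t) + 1)
d^4K/dt^4 = (56*e^(3*t) - 112*e^(2*t) + 14*e^(t))/(16*e^(4*t) + 32*e^(3*t) + 24*e^(2*t) + 8*e^(t) + 1)
d^5K/dt^5 = (-112*e^(4*t) + 616*e^(3*t) - 308*e^(2*t) + 14*e^(t))/(32*e^(5*t) + 80*e^(4*t) + 80*e^(3*t) + 40*e^(2*t) + 10*e^(t) + 1)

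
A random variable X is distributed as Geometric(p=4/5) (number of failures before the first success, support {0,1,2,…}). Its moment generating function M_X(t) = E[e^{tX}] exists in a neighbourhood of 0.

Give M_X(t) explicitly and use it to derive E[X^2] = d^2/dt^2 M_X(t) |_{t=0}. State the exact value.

M_X(t) = 4/(5*(1 - e^(t)/5))
M′(t) = 4*e^(t)/(e^(2*t) - 10*e^(t) + 25)
M′′(t) = (-4*e^(2*t) - 20*e^(t))/(e^(3*t) - 15*e^(2*t) + 75*e^(t) - 125)

E[X^2] = M′′(0) = 3/8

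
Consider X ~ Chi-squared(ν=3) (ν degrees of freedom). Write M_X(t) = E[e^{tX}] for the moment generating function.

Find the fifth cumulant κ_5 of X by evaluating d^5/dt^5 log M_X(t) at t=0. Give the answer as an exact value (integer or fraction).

κ_5 = d^5K/dt^5 |_{t=0} = 1152

M_X(t) = (1 - 2*t)^(-3/2)
K_X(t) = log M_X(t) = -3*log(1 - 2*t)/2
dK/dt = -3/(2*t - 1)
d^2K/dt^2 = 6/(4*t^2 - 4*t + 1)
d^3K/dt^3 = -24/(8*t^3 - 12*t^2 + 6*t - 1)
d^4K/dt^4 = 144/(16*t^4 - 32*t^3 + 24*t^2 - 8*t + 1)
d^5K/dt^5 = -1152/(32*t^5 - 80*t^4 + 80*t^3 - 40*t^2 + 10*t - 1)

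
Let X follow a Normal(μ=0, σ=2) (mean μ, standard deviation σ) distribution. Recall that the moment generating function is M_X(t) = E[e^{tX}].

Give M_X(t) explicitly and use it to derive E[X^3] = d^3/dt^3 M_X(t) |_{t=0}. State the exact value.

E[X^3] = D^3[M](0) = 0

M_X(t) = e^(2*t^2)
D^3[M](t) = 64*t^3*e^(2*t^2) + 48*t*e^(2*t^2)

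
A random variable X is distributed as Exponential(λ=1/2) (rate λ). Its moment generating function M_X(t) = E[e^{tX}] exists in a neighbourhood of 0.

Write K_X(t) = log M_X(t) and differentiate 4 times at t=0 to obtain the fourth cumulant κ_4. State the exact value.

κ_4 = K^(4)(0) = 96

M_X(t) = 1/(2*(1/2 - t))
K_X(t) = log M_X(t) = -log(1/2 - t) - log(2)
K^(4)(t) = 96/(16*t^4 - 32*t^3 + 24*t^2 - 8*t + 1)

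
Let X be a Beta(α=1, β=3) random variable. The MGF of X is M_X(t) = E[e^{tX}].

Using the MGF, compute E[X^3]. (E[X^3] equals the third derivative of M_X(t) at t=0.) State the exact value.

E[X^3] = M′′′(0) = 1/20

M_X(t) = ₁F₁(1; 4; t)
M′(t) = ₁F₁(2; 5; t)/4
M′′(t) = ₁F₁(3; 6; t)/10
M′′′(t) = ₁F₁(4; 7; t)/20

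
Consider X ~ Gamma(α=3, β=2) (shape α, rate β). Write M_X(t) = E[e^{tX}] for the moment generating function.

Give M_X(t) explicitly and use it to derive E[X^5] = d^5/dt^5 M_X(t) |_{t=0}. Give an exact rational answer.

E[X^5] = D^5[M](0) = 315/4

M_X(t) = 8/(2 - t)^3
D^5[M](t) = 20160/(t^8 - 16*t^7 + 112*t^6 - 448*t^5 + 1120*t^4 - 1792*t^3 + 1792*t^2 - 1024*t + 256)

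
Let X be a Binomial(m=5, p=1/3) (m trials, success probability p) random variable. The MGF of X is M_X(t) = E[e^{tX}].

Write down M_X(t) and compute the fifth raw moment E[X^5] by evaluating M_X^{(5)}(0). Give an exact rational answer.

E[X^5] = D^5[M](0) = 8575/81

M_X(t) = (e^(t)/3 + 2/3)^5
D^5[M](t) = 3125*e^(5*t)/243 + 10240*e^(4*t)/243 + 40*e^(3*t) + 2560*e^(2*t)/243 + 80*e^(t)/243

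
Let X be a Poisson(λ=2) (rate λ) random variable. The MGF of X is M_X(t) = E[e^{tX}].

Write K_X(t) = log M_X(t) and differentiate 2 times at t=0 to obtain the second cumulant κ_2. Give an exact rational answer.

M_X(t) = e^(2*e^(t) - 2)
K_X(t) = log M_X(t) = 2*e^(t) - 2
K′(t) = 2*e^(t)
K′′(t) = 2*e^(t)

κ_2 = K′′(0) = 2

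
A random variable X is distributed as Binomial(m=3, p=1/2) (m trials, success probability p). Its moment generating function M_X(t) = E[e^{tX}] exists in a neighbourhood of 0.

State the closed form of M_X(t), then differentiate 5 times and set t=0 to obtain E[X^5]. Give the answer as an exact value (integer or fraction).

M_X(t) = (e^(t)/2 + 1/2)^3
M^(5)(t) = 243*e^(3*t)/8 + 12*e^(2*t) + 3*e^(t)/8

E[X^5] = M^(5)(0) = 171/4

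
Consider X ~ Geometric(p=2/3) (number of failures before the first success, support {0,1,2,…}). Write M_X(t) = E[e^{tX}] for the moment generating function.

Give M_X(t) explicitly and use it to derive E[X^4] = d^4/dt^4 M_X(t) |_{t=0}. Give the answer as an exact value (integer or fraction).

E[X^4] = M^(4)(0) = 10

M_X(t) = 2/(3*(1 - e^(t)/3))
M^(4)(t) = (-2*e^(4*t) - 66*e^(3*t) - 198*e^(2*t) - 54*e^(t))/(e^(5*t) - 15*e^(4*t) + 90*e^(3*t) - 270*e^(2*t) + 405*e^(t) - 243)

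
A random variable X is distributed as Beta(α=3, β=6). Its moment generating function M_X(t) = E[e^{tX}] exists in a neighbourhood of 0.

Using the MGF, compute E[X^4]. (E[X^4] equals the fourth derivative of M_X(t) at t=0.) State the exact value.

M_X(t) = ₁F₁(3; 9; t)
D^4[M](t) = ₁F₁(7; 13; t)/33

E[X^4] = D^4[M](0) = 1/33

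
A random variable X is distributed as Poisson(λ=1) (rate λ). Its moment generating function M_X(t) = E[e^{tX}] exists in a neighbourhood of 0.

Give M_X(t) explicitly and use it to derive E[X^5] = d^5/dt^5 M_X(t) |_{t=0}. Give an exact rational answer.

E[X^5] = M′′′′′(0) = 52

M_X(t) = e^(e^(t) - 1)
M′(t) = e^(-1)*e^(t)*e^(e^(t))
M′′(t) = (e^(2*t)*e^(e^(t)) + e^(t)*e^(e^(t)))*e^(-1)
M′′′(t) = (e^(3*t)*e^(e^(t)) + 3*e^(2*t)*e^(e^(t)) + e^(t)*e^(e^(t)))*e^(-1)
M′′′′(t) = (e^(4*t)*e^(e^(t)) + 6*e^(3*t)*e^(e^(t)) + 7*e^(2*t)*e^(e^(t)) + e^(t)*e^(e^(t)))*e^(-1)
M′′′′′(t) = (e^(5*t)*e^(e^(t)) + 10*e^(4*t)*e^(e^(t)) + 25*e^(3*t)*e^(e^(t)) + 15*e^(2*t)*e^(e^(t)) + e^(t)*e^(e^(t)))*e^(-1)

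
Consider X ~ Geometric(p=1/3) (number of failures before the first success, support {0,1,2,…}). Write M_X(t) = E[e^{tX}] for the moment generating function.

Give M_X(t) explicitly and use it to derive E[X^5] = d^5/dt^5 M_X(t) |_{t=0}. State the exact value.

M_X(t) = 1/(3*(1 - 2*e^(t)/3))
dM/dt = 2*e^(t)/(4*e^(2*t) - 12*e^(t) + 9)
d^2M/dt^2 = (-4*e^(2*t) - 6*e^(t))/(8*e^(3*t) - 36*e^(2*t) + 54*e^(t) - 27)
d^3M/dt^3 = (8*e^(3*t) + 48*e^(2*t) + 18*e^(t))/(16*e^(4*t) - 96*e^(3*t) + 216*e^(2*t) - 216*e^(t) + 81)
d^4M/dt^4 = (-16*e^(4*t) - 264*e^(3*t) - 396*e^(2*t) - 54*e^(t))/(32*e^(5*t) - 240*e^(4*t) + 720*e^(3*t) - 1080*e^(2*t) + 810*e^(t) - 243)
d^5M/dt^5 = (32*e^(5*t) + 1248*e^(4*t) + 4752*e^(3*t) + 2808*e^(2*t) + 162*e^(t))/(64*e^(6*t) - 576*e^(5*t) + 2160*e^(4*t) - 4320*e^(3*t) + 4860*e^(2*t) - 2916*e^(t) + 729)

E[X^5] = d^5M/dt^5 |_{t=0} = 9002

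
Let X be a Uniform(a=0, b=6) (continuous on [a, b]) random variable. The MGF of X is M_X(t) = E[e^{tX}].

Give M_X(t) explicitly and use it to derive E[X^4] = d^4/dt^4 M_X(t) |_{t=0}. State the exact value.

E[X^4] = M^(4)(0) = 1296/5

M_X(t) = (e^(6*t) - 1)/(6*t)
M^(4)(t) = (216*t^4*e^(6*t) - 144*t^3*e^(6*t) + 72*t^2*e^(6*t) - 24*t*e^(6*t) + 4*e^(6*t) - 4)/t^5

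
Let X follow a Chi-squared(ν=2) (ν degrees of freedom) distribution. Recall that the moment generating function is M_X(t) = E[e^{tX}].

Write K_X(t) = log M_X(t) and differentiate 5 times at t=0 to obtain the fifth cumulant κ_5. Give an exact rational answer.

κ_5 = d^5K/dt^5 |_{t=0} = 768

M_X(t) = 1/(1 - 2*t)
K_X(t) = log M_X(t) = -log(1 - 2*t)
dK/dt = -2/(2*t - 1)
d^2K/dt^2 = 4/(4*t^2 - 4*t + 1)
d^3K/dt^3 = -16/(8*t^3 - 12*t^2 + 6*t - 1)
d^4K/dt^4 = 96/(16*t^4 - 32*t^3 + 24*t^2 - 8*t + 1)
d^5K/dt^5 = -768/(32*t^5 - 80*t^4 + 80*t^3 - 40*t^2 + 10*t - 1)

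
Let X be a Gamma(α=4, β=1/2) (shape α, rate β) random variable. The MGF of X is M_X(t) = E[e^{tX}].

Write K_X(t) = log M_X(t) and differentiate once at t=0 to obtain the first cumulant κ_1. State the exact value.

κ_1 = D[K](0) = 8

M_X(t) = 1/(16*(1/2 - t)^4)
K_X(t) = log M_X(t) = -4*log(1/2 - t) - 4*log(2)
D[K](t) = -8/(2*t - 1)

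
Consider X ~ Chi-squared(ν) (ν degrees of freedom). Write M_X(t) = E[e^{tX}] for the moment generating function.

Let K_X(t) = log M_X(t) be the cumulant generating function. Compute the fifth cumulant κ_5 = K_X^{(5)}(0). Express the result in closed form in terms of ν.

κ_5 = d^5K/dt^5 |_{t=0} = 384*ν

M_X(t) = (1 - 2*t)^(-ν/2)
K_X(t) = log M_X(t) = -ν*log(1 - 2*t)/2
dK/dt = -ν/(2*t - 1)
d^2K/dt^2 = 2*ν/(4*t^2 - 4*t + 1)
d^3K/dt^3 = -8*ν/(8*t^3 - 12*t^2 + 6*t - 1)
d^4K/dt^4 = 48*ν/(16*t^4 - 32*t^3 + 24*t^2 - 8*t + 1)
d^5K/dt^5 = -384*ν/(32*t^5 - 80*t^4 + 80*t^3 - 40*t^2 + 10*t - 1)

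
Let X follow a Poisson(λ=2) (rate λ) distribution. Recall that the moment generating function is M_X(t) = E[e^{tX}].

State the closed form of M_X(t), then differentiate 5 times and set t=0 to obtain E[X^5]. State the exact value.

E[X^5] = M^(5)(0) = 454

M_X(t) = e^(2*e^(t) - 2)
M^(5)(t) = (32*e^(5*t)*e^(2*e^(t)) + 160*e^(4*t)*e^(2*e^(t)) + 200*e^(3*t)*e^(2*e^(t)) + 60*e^(2*t)*e^(2*e^(t)) + 2*e^(t)*e^(2*e^(t)))*e^(-2)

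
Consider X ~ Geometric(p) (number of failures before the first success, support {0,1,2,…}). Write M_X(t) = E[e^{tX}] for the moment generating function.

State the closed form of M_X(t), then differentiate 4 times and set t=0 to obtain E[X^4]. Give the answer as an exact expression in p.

M_X(t) = p/(-(1 - p)*e^(t) + 1)

E[X^4] = D^4[M](0) = 1 - 15/p + 50/p^2 - 60/p^3 + 24/p^4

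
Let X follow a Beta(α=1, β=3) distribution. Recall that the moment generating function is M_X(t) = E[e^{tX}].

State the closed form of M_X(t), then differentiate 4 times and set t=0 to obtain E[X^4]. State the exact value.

E[X^4] = M′′′′(0) = 1/35

M_X(t) = ₁F₁(1; 4; t)
M′(t) = ₁F₁(2; 5; t)/4
M′′(t) = ₁F₁(3; 6; t)/10
M′′′(t) = ₁F₁(4; 7; t)/20
M′′′′(t) = ₁F₁(5; 8; t)/35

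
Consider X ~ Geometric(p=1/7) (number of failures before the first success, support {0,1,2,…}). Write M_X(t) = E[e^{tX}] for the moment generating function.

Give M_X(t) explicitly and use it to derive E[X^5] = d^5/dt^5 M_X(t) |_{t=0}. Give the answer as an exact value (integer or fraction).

E[X^5] = d^5M/dt^5 |_{t=0} = 1277646

M_X(t) = 1/(7*(1 - 6*e^(t)/7))
dM/dt = 6*e^(t)/(36*e^(2*t) - 84*e^(t) + 49)
d^2M/dt^2 = (-36*e^(2*t) - 42*e^(t))/(216*e^(3*t) - 756*e^(2*t) + 882*e^(t) - 343)
d^3M/dt^3 = (216*e^(3*t) + 1008*e^(2*t) + 294*e^(t))/(1296*e^(4*t) - 6048*e^(3*t) + 10584*e^(2*t) - 8232*e^(t) + 2401)
d^4M/dt^4 = (-1296*e^(4*t) - 16632*e^(3*t) - 19404*e^(2*t) - 2058*e^(t))/(7776*e^(5*t) - 45360*e^(4*t) + 105840*e^(3*t) - 123480*e^(2*t) + 72030*e^(t) - 16807)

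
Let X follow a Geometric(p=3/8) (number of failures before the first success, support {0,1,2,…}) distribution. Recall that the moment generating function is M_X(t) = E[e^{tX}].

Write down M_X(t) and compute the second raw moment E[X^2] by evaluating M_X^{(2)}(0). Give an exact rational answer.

E[X^2] = D^2[M](0) = 65/9

M_X(t) = 3/(8*(1 - 5*e^(t)/8))
D^2[M](t) = (-75*e^(2*t) - 120*e^(t))/(125*e^(3*t) - 600*e^(2*t) + 960*e^(t) - 512)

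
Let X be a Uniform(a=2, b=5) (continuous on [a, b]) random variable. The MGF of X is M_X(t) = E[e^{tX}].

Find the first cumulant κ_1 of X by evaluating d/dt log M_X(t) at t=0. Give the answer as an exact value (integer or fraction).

κ_1 = dK/dt |_{t=0} = 7/2

M_X(t) = (e^(5*t) - e^(2*t))/(3*t)
K_X(t) = log M_X(t) = -log(t) + log(e^(5*t) - e^(2*t)) - log(3)
dK/dt = (5*t*e^(3*t) - 2*t - e^(3*t) + 1)/(t*e^(3*t) - t)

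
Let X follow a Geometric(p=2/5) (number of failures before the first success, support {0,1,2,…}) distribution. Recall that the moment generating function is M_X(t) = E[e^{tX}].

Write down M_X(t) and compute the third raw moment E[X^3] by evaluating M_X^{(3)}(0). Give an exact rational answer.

M_X(t) = 2/(5*(1 - 3*e^(t)/5))
D^3[M](t) = (54*e^(3*t) + 360*e^(2*t) + 150*e^(t))/(81*e^(4*t) - 540*e^(3*t) + 1350*e^(2*t) - 1500*e^(t) + 625)

E[X^3] = D^3[M](0) = 141/4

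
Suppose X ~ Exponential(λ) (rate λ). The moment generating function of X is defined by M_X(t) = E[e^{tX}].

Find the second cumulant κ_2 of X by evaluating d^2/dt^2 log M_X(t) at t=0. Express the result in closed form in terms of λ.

κ_2 = D^2[K](0) = λ^(-2)

M_X(t) = λ/(λ - t)
K_X(t) = log M_X(t) = log(λ) - log(λ - t)
D^2[K](t) = 1/(λ^2 - 2*λ*t + t^2)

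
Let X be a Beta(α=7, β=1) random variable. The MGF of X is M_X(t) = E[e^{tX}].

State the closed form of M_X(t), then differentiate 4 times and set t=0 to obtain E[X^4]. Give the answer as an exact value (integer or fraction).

E[X^4] = M′′′′(0) = 7/11

M_X(t) = ₁F₁(7; 8; t)
M′(t) = 7*₁F₁(8; 9; t)/8
M′′(t) = 7*₁F₁(9; 10; t)/9
M′′′(t) = 7*₁F₁(10; 11; t)/10
M′′′′(t) = 7*₁F₁(11; 12; t)/11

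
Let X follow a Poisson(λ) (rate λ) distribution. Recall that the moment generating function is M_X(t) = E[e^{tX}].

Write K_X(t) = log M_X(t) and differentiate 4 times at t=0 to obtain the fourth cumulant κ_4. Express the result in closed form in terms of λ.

κ_4 = K′′′′(0) = λ

M_X(t) = e^(λ*(e^(t) - 1))
K_X(t) = log M_X(t) = λ*(e^(t) - 1)
K′(t) = λ*e^(t)
K′′(t) = λ*e^(t)
K′′′(t) = λ*e^(t)
K′′′′(t) = λ*e^(t)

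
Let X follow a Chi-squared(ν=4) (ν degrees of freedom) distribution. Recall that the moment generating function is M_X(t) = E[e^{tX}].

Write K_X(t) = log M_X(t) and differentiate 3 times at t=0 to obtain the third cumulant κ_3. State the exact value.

M_X(t) = (1 - 2*t)^(-2)
K_X(t) = log M_X(t) = -2*log(1 - 2*t)
dK/dt = -4/(2*t - 1)
d^2K/dt^2 = 8/(4*t^2 - 4*t + 1)
d^3K/dt^3 = -32/(8*t^3 - 12*t^2 + 6*t - 1)

κ_3 = d^3K/dt^3 |_{t=0} = 32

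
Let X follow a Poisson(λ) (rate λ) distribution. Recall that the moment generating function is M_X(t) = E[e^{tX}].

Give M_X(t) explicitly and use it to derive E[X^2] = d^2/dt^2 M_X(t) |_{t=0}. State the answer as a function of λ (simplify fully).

M_X(t) = e^(λ*(e^(t) - 1))
dM/dt = λ*e^(-λ)*e^(t)*e^(λ*e^(t))
d^2M/dt^2 = (λ^2*e^(2*t)*e^(λ*e^(t)) + λ*e^(t)*e^(λ*e^(t)))*e^(-λ)

E[X^2] = d^2M/dt^2 |_{t=0} = λ*(λ + 1)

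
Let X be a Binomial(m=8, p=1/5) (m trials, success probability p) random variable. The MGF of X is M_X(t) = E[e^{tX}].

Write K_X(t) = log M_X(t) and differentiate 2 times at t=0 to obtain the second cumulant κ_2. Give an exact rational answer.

M_X(t) = (e^(t)/5 + 4/5)^8
K_X(t) = log M_X(t) = 8*log(e^(t)/5 + 4/5)
dK/dt = 8*e^(t)/(e^(t) + 4)
d^2K/dt^2 = 32*e^(t)/(e^(2*t) + 8*e^(t) + 16)

κ_2 = d^2K/dt^2 |_{t=0} = 32/25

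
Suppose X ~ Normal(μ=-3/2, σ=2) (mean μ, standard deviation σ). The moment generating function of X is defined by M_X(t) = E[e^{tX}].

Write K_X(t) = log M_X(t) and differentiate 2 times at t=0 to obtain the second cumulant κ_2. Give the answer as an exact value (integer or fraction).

κ_2 = d^2K/dt^2 |_{t=0} = 4

M_X(t) = e^(2*t^2 - 3*t/2)
K_X(t) = log M_X(t) = 2*t^2 - 3*t/2
dK/dt = 4*t - 3/2
d^2K/dt^2 = 4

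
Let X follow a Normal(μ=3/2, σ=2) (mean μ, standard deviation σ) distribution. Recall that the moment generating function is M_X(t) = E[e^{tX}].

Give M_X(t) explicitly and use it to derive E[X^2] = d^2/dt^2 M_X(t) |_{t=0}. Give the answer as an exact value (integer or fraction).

E[X^2] = D^2[M](0) = 25/4

M_X(t) = e^(2*t^2 + 3*t/2)
D^2[M](t) = 16*t^2*e^(3*t/2)*e^(2*t^2) + 12*t*e^(3*t/2)*e^(2*t^2) + 25*e^(3*t/2)*e^(2*t^2)/4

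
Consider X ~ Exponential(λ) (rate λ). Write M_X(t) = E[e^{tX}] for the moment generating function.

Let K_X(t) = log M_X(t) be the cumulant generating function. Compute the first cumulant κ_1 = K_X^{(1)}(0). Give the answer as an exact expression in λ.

κ_1 = dK/dt |_{t=0} = 1/λ

M_X(t) = λ/(λ - t)
K_X(t) = log M_X(t) = log(λ) - log(λ - t)
dK/dt = -1/(-λ + t)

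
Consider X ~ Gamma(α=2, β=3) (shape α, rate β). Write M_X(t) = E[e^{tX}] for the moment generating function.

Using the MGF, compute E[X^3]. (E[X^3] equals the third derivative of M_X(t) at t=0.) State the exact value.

M_X(t) = 9/(3 - t)^2
D^3[M](t) = -216/(t^5 - 15*t^4 + 90*t^3 - 270*t^2 + 405*t - 243)

E[X^3] = D^3[M](0) = 8/9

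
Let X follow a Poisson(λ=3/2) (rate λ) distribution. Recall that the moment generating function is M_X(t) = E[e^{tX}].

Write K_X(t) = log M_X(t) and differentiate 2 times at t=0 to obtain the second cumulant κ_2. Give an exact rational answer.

κ_2 = D^2[K](0) = 3/2

M_X(t) = e^(3*e^(t)/2 - 3/2)
K_X(t) = log M_X(t) = 3*e^(t)/2 - 3/2
D^2[K](t) = 3*e^(t)/2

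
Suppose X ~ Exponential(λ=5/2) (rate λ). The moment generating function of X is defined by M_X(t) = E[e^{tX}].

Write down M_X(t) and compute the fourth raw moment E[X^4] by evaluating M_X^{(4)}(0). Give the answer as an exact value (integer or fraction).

E[X^4] = M′′′′(0) = 384/625

M_X(t) = 5/(2*(5/2 - t))
M′(t) = 10/(4*t^2 - 20*t + 25)
M′′(t) = -40/(8*t^3 - 60*t^2 + 150*t - 125)
M′′′(t) = 240/(16*t^4 - 160*t^3 + 600*t^2 - 1000*t + 625)
M′′′′(t) = -1920/(32*t^5 - 400*t^4 + 2000*t^3 - 5000*t^2 + 6250*t - 3125)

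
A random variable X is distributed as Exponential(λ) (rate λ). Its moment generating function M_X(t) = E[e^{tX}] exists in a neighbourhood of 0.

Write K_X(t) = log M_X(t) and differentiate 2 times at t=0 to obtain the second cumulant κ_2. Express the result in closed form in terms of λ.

M_X(t) = λ/(λ - t)
K_X(t) = log M_X(t) = log(λ) - log(λ - t)
K′(t) = -1/(-λ + t)
K′′(t) = 1/(λ^2 - 2*λ*t + t^2)

κ_2 = K′′(0) = λ^(-2)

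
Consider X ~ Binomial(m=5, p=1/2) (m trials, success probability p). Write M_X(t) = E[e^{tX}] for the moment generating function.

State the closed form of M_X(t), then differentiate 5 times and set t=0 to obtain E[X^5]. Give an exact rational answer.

E[X^5] = M′′′′′(0) = 1375/4

M_X(t) = (e^(t)/2 + 1/2)^5
M′(t) = 5*e^(5*t)/32 + 5*e^(4*t)/8 + 15*e^(3*t)/16 + 5*e^(2*t)/8 + 5*e^(t)/32
M′′(t) = 25*e^(5*t)/32 + 5*e^(4*t)/2 + 45*e^(3*t)/16 + 5*e^(2*t)/4 + 5*e^(t)/32
M′′′(t) = 125*e^(5*t)/32 + 10*e^(4*t) + 135*e^(3*t)/16 + 5*e^(2*t)/2 + 5*e^(t)/32
M′′′′(t) = 625*e^(5*t)/32 + 40*e^(4*t) + 405*e^(3*t)/16 + 5*e^(2*t) + 5*e^(t)/32
M′′′′′(t) = 3125*e^(5*t)/32 + 160*e^(4*t) + 1215*e^(3*t)/16 + 10*e^(2*t) + 5*e^(t)/32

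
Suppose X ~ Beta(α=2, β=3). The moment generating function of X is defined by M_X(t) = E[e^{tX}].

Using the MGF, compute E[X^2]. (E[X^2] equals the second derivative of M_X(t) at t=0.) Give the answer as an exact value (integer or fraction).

E[X^2] = d^2M/dt^2 |_{t=0} = 1/5

M_X(t) = ₁F₁(2; 5; t)
dM/dt = 2*₁F₁(3; 6; t)/5
d^2M/dt^2 = ₁F₁(4; 7; t)/5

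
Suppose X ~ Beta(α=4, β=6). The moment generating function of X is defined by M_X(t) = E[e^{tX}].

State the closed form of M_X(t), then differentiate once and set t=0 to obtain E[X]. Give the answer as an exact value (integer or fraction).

E[X] = dM/dt |_{t=0} = 2/5

M_X(t) = ₁F₁(4; 10; t)
dM/dt = 2*₁F₁(5; 11; t)/5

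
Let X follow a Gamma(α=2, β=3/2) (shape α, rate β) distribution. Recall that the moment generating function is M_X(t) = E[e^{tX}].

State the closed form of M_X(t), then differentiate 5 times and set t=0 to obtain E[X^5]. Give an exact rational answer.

E[X^5] = D^5[M](0) = 2560/27

M_X(t) = 9/(4*(3/2 - t)^2)
D^5[M](t) = -207360/(128*t^7 - 1344*t^6 + 6048*t^5 - 15120*t^4 + 22680*t^3 - 20412*t^2 + 10206*t - 2187)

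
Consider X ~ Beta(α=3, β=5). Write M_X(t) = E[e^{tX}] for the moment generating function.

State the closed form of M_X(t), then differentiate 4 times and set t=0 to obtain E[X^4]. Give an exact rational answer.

M_X(t) = ₁F₁(3; 8; t)
D^4[M](t) = ₁F₁(7; 12; t)/22

E[X^4] = D^4[M](0) = 1/22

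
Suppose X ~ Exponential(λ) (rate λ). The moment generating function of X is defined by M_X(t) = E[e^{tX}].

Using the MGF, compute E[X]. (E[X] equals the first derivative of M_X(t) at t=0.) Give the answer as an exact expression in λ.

M_X(t) = λ/(λ - t)
dM/dt = λ/(λ^2 - 2*λ*t + t^2)

E[X] = dM/dt |_{t=0} = 1/λ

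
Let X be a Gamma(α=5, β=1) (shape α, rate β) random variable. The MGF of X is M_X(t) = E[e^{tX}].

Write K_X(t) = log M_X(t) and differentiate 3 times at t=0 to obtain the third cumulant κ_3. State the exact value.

κ_3 = K^(3)(0) = 10

M_X(t) = (1 - t)^(-5)
K_X(t) = log M_X(t) = -5*log(1 - t)
K^(3)(t) = -10/(t^3 - 3*t^2 + 3*t - 1)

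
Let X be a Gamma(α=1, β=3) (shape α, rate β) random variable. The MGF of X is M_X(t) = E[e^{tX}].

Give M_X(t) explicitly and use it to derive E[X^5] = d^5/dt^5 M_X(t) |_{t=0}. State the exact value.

M_X(t) = 3/(3 - t)
D^5[M](t) = 360/(t^6 - 18*t^5 + 135*t^4 - 540*t^3 + 1215*t^2 - 1458*t + 729)

E[X^5] = D^5[M](0) = 40/81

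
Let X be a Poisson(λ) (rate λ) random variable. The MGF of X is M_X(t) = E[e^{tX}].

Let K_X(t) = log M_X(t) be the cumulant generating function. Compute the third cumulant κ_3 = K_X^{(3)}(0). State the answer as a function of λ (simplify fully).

M_X(t) = e^(λ*(e^(t) - 1))
K_X(t) = log M_X(t) = λ*(e^(t) - 1)
K′(t) = λ*e^(t)
K′′(t) = λ*e^(t)
K′′′(t) = λ*e^(t)

κ_3 = K′′′(0) = λ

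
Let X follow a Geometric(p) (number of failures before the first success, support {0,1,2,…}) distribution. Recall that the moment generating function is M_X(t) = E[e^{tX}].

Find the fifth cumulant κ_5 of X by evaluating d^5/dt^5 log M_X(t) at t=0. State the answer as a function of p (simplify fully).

M_X(t) = p/(-(1 - p)*e^(t) + 1)
K_X(t) = log M_X(t) = log(p) - log(-(1 - p)*e^(t) + 1)
K′(t) = (-p*e^(t) + e^(t))/(p*e^(t) - e^(t) + 1)
K′′(t) = (-p*e^(t) + e^(t))/(p^2*e^(2*t) - 2*p*e^(2*t) + 2*p*e^(t) + e^(2*t) - 2*e^(t) + 1)

κ_5 = K′′′′′(0) = (p^4 - 15*p^3 + 50*p^2 - 60*p + 24)/p^5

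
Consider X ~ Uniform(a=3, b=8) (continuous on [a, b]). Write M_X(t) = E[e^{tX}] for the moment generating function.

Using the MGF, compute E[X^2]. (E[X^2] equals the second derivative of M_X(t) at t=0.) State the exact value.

E[X^2] = M^(2)(0) = 97/3

M_X(t) = (e^(8*t) - e^(3*t))/(5*t)
M^(2)(t) = (64*t^2*e^(8*t) - 9*t^2*e^(3*t) - 16*t*e^(8*t) + 6*t*e^(3*t) + 2*e^(8*t) - 2*e^(3*t))/(5*t^3)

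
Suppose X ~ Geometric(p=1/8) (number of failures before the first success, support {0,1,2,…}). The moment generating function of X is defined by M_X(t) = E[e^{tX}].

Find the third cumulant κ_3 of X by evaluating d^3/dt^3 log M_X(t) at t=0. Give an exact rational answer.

M_X(t) = 1/(8*(1 - 7*e^(t)/8))
K_X(t) = log M_X(t) = -log(1 - 7*e^(t)/8) - 3*log(2)
K^(3)(t) = (-392*e^(2*t) - 448*e^(t))/(343*e^(3*t) - 1176*e^(2*t) + 1344*e^(t) - 512)

κ_3 = K^(3)(0) = 840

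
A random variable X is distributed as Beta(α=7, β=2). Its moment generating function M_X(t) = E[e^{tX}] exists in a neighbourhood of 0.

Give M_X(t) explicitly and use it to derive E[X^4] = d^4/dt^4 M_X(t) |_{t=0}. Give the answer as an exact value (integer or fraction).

M_X(t) = ₁F₁(7; 9; t)
dM/dt = 7*₁F₁(8; 10; t)/9
d^2M/dt^2 = 28*₁F₁(9; 11; t)/45
d^3M/dt^3 = 28*₁F₁(10; 12; t)/55
d^4M/dt^4 = 14*₁F₁(11; 13; t)/33

E[X^4] = d^4M/dt^4 |_{t=0} = 14/33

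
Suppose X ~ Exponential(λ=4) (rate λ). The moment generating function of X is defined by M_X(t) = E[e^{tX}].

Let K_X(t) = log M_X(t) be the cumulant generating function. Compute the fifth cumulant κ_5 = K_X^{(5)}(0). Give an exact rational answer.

M_X(t) = 4/(4 - t)
K_X(t) = log M_X(t) = -log(4 - t) + 2*log(2)
K^(5)(t) = -24/(t^5 - 20*t^4 + 160*t^3 - 640*t^2 + 1280*t - 1024)

κ_5 = K^(5)(0) = 3/128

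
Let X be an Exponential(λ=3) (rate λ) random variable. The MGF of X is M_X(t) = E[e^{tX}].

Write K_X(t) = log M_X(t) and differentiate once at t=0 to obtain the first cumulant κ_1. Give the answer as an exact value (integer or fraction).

κ_1 = K′(0) = 1/3

M_X(t) = 3/(3 - t)
K_X(t) = log M_X(t) = -log(3 - t) + log(3)
K′(t) = -1/(t - 3)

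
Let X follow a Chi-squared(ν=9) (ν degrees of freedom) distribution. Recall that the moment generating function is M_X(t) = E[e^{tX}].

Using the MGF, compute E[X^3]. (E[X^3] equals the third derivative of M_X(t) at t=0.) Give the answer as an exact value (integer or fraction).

M_X(t) = (1 - 2*t)^(-9/2)
M′(t) = -9/(32*t^5*√(1 - 2*t) - 80*t^4*√(1 - 2*t) + 80*t^3*√(1 - 2*t) - 40*t^2*√(1 - 2*t) + 10*t*√(1 - 2*t) - √(1 - 2*t))
M′′(t) = 99/(64*t^6*√(1 - 2*t) - 192*t^5*√(1 - 2*t) + 240*t^4*√(1 - 2*t) - 160*t^3*√(1 - 2*t) + 60*t^2*√(1 - 2*t) - 12*t*√(1 - 2*t) + √(1 - 2*t))

E[X^3] = M′′′(0) = 1287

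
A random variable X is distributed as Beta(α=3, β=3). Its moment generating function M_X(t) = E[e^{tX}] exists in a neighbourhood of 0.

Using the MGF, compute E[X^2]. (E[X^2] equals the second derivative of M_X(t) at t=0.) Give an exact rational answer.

E[X^2] = M′′(0) = 2/7

M_X(t) = ₁F₁(3; 6; t)
M′(t) = ₁F₁(4; 7; t)/2
M′′(t) = 2*₁F₁(5; 8; t)/7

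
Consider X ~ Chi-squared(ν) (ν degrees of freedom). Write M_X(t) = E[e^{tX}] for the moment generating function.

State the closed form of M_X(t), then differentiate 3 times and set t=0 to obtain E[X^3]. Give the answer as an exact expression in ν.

M_X(t) = (1 - 2*t)^(-ν/2)
M^(3)(t) = (-ν^3 - 6*ν^2 - 8*ν)/(8*t^3*(1 - 2*t)^(ν/2) - 12*t^2*(1 - 2*t)^(ν/2) + 6*t*(1 - 2*t)^(ν/2) - (1 - 2*t)^(ν/2))

E[X^3] = M^(3)(0) = ν*(ν^2 + 6*ν + 8)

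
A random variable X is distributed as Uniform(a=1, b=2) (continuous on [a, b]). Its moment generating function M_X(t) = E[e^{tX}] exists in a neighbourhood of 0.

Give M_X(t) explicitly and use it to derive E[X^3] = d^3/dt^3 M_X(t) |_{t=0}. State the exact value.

M_X(t) = (e^(2*t) - e^(t))/t
D^3[M](t) = (8*t^3*e^(2*t) - t^3*e^(t) - 12*t^2*e^(2*t) + 3*t^2*e^(t) + 12*t*e^(2*t) - 6*t*e^(t) - 6*e^(2*t) + 6*e^(t))/t^4

E[X^3] = D^3[M](0) = 15/4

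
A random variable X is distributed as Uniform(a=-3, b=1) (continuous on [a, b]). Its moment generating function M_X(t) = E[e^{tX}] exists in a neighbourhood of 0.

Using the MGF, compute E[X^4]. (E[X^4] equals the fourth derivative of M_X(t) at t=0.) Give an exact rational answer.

E[X^4] = d^4M/dt^4 |_{t=0} = 61/5

M_X(t) = (e^(t) - e^(-3*t))/(4*t)
dM/dt = (t*e^(4*t) + 3*t - e^(4*t) + 1)*e^(-3*t)/(4*t^2)
d^2M/dt^2 = (t^2*e^(4*t) - 9*t^2 - 2*t*e^(4*t) - 6*t + 2*e^(4*t) - 2)*e^(-3*t)/(4*t^3)
d^3M/dt^3 = (t^3*e^(4*t) + 27*t^3 - 3*t^2*e^(4*t) + 27*t^2 + 6*t*e^(4*t) + 18*t - 6*e^(4*t) + 6)*e^(-3*t)/(4*t^4)
d^4M/dt^4 = (t^4*e^(4*t) - 81*t^4 - 4*t^3*e^(4*t) - 108*t^3 + 12*t^2*e^(4*t) - 108*t^2 - 24*t*e^(4*t) - 72*t + 24*e^(4*t) - 24)*e^(-3*t)/(4*t^5)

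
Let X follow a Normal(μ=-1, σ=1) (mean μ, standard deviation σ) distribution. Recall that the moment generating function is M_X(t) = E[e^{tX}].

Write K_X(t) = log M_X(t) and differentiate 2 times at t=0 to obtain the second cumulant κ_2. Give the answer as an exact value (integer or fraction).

M_X(t) = e^(t^2/2 - t)
K_X(t) = log M_X(t) = t^2/2 - t
K^(2)(t) = 1

κ_2 = K^(2)(0) = 1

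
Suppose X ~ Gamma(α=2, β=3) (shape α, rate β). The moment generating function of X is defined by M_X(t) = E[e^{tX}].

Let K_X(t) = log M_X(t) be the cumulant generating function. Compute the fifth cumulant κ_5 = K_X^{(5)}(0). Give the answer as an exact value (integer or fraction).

M_X(t) = 9/(3 - t)^2
K_X(t) = log M_X(t) = -2*log(3 - t) + 2*log(3)
K^(5)(t) = -48/(t^5 - 15*t^4 + 90*t^3 - 270*t^2 + 405*t - 243)

κ_5 = K^(5)(0) = 16/81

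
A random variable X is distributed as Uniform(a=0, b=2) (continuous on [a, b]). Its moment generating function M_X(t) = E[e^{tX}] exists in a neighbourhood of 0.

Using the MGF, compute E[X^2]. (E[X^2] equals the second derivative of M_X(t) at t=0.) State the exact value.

M_X(t) = (e^(2*t) - 1)/(2*t)
M^(2)(t) = (2*t^2*e^(2*t) - 2*t*e^(2*t) + e^(2*t) - 1)/t^3

E[X^2] = M^(2)(0) = 4/3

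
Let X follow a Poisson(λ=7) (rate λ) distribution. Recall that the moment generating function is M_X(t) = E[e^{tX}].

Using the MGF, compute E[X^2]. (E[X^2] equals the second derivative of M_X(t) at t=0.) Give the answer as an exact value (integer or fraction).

E[X^2] = D^2[M](0) = 56

M_X(t) = e^(7*e^(t) - 7)
D^2[M](t) = (49*e^(2*t)*e^(7*e^(t)) + 7*e^(t)*e^(7*e^(t)))*e^(-7)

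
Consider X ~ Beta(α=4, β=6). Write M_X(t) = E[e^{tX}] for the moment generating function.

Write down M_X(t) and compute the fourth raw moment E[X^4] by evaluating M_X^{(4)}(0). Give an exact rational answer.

E[X^4] = D^4[M](0) = 7/143

M_X(t) = ₁F₁(4; 10; t)
D^4[M](t) = 7*₁F₁(8; 14; t)/143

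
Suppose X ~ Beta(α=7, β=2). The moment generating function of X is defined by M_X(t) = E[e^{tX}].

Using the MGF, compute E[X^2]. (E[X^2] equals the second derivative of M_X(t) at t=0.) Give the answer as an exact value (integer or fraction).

E[X^2] = M′′(0) = 28/45

M_X(t) = ₁F₁(7; 9; t)
M′(t) = 7*₁F₁(8; 10; t)/9
M′′(t) = 28*₁F₁(9; 11; t)/45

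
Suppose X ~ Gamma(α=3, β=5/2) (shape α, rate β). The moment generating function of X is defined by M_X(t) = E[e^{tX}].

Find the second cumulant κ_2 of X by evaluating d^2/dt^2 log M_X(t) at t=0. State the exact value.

κ_2 = K^(2)(0) = 12/25

M_X(t) = 125/(8*(5/2 - t)^3)
K_X(t) = log M_X(t) = -3*log(5/2 - t) - 3*log(2) + 3*log(5)
K^(2)(t) = 12/(4*t^2 - 20*t + 25)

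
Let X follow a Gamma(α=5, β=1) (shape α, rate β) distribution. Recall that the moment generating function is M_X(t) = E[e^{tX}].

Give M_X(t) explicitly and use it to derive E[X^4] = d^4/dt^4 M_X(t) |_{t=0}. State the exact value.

M_X(t) = (1 - t)^(-5)
D^4[M](t) = -1680/(t^9 - 9*t^8 + 36*t^7 - 84*t^6 + 126*t^5 - 126*t^4 + 84*t^3 - 36*t^2 + 9*t - 1)

E[X^4] = D^4[M](0) = 1680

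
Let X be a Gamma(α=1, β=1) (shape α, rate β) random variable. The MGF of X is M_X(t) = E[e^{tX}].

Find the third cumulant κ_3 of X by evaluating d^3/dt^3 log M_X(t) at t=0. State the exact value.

M_X(t) = 1/(1 - t)
K_X(t) = log M_X(t) = -log(1 - t)
K^(3)(t) = -2/(t^3 - 3*t^2 + 3*t - 1)

κ_3 = K^(3)(0) = 2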